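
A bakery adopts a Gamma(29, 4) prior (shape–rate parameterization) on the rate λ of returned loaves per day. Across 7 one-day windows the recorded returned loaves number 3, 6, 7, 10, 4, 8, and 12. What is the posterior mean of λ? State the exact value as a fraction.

Total count: 3 + 6 + 7 + 10 + 4 + 8 + 12 = 50.
Total exposure: 7 days.
Gamma(α, β) with Poisson data over total exposure Σt gives posterior Gamma(α+Σx, β+Σt) = Gamma(79, 11).
Posterior mean = α'/β' = 79/11.

79/11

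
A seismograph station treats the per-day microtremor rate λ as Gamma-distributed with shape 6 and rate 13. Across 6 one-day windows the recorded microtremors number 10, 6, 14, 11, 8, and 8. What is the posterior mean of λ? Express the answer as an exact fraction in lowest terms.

63/19

Total count: 10 + 6 + 14 + 11 + 8 + 8 = 57.
Total exposure: 6 days.
Gamma(α, β) with Poisson data over total exposure Σt gives posterior Gamma(α+Σx, β+Σt) = Gamma(63, 19).
Posterior mean = α'/β' = 63/19.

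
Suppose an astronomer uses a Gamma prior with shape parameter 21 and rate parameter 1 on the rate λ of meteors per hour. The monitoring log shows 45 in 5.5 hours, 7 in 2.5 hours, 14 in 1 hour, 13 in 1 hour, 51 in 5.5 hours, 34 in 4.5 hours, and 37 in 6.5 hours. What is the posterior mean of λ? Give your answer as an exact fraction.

444/55

Total count: 45 + 7 + 14 + 13 + 51 + 34 + 37 = 201.
Total exposure: 5.5 + 2.5 + 1 + 1 + 5.5 + 4.5 + 6.5 = 26.5 hours.
Posterior: α' = 21 + 201 = 222, β' = 1 + 26.5 = 55/2.
Posterior mean = α'/β' = 222/(55/2) = 444/55.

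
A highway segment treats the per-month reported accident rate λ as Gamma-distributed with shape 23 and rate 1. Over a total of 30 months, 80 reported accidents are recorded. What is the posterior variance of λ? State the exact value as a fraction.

103/961

Total count 80 over total exposure 30 months.
The Gamma prior is conjugate for the Poisson rate, so λ | data ~ Gamma(23+80, 1+30) = Gamma(103, 31).
Posterior variance = α'/β'² = 103/961.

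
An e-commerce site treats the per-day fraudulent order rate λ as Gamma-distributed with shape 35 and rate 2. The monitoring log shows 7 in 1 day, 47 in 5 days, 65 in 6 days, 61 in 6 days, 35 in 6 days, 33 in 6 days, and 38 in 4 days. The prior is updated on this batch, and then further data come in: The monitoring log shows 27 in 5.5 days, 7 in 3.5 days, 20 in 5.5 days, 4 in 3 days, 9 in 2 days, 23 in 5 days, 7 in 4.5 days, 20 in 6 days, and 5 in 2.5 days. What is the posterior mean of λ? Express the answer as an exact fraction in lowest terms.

886/147

Total count: 7 + 47 + 65 + 61 + 35 + 33 + 38 = 286.
Total exposure: 1 + 5 + 6 + 6 + 6 + 6 + 4 = 34 days.
After the first batch: Gamma(35 + 286, 2 + 34) = Gamma(321, 36).
Total count: 27 + 7 + 20 + 4 + 9 + 23 + 7 + 20 + 5 = 122.
Total exposure: 5.5 + 3.5 + 5.5 + 3 + 2 + 5 + 4.5 + 6 + 2.5 = 37.5 days.
After the second batch: Gamma(321 + 122, 36 + 37.5) = Gamma(443, 147/2).
Posterior mean = α'/β' = 443/(147/2) = 886/147.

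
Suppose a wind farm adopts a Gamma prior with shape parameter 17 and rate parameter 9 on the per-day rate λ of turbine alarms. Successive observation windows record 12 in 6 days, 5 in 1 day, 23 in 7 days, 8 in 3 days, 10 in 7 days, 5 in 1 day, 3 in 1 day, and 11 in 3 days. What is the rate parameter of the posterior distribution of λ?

38

Total count: 12 + 5 + 23 + 8 + 10 + 5 + 3 + 11 = 77.
Total exposure: 6 + 1 + 7 + 3 + 7 + 1 + 1 + 3 = 29 days.
Gamma(α, β) with Poisson data over total exposure Σt gives posterior Gamma(α+Σx, β+Σt) = Gamma(94, 38).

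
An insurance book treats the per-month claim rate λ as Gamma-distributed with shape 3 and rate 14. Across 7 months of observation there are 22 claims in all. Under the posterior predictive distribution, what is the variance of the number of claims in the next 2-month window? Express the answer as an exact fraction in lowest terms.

Total count 22 over total exposure 7 months.
The Gamma prior is conjugate for the Poisson rate, so λ | data ~ Gamma(3+22, 14+7) = Gamma(25, 21).
The posterior predictive for a window of length T is Negative Binomial with variance T·α'·(β'+T)/β'² = 2·25·23/441 = 1150/441.

1150/441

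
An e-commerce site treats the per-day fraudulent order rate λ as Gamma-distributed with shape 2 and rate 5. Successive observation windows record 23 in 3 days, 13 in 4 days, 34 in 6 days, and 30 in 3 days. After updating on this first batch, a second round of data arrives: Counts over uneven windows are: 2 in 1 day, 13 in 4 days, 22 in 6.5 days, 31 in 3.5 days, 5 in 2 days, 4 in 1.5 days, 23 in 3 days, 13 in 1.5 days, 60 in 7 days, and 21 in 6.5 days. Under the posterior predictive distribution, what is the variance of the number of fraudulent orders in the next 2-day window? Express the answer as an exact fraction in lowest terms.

140896/13225

Total count: 23 + 13 + 34 + 30 = 100.
Total exposure: 3 + 4 + 6 + 3 = 16 days.
After the first batch: Gamma(2 + 100, 5 + 16) = Gamma(102, 21).
Total count: 2 + 13 + 22 + 31 + 5 + 4 + 23 + 13 + 60 + 21 = 194.
Total exposure: 1 + 4 + 6.5 + 3.5 + 2 + 1.5 + 3 + 1.5 + 7 + 6.5 = 36.5 days.
After the second batch: Gamma(102 + 194, 21 + 36.5) = Gamma(296, 115/2).
The posterior predictive for a window of length T is Negative Binomial with variance T·α'·(β'+T)/β'² = 2·296·(119/2)/(13225/4) = 140896/13225.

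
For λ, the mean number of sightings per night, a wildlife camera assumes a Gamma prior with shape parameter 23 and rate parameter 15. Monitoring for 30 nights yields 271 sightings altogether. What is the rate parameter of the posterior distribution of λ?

Total count 271 over total exposure 30 nights.
The Gamma prior is conjugate for the Poisson rate, so λ | data ~ Gamma(23+271, 15+30) = Gamma(294, 45).

45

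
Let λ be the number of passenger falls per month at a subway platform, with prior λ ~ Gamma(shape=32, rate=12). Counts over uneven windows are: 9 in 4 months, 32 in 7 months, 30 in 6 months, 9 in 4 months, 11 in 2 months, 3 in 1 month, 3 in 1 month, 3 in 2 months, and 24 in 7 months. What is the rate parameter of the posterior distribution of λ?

Total count: 9 + 32 + 30 + 9 + 11 + 3 + 3 + 3 + 24 = 124.
Total exposure: 4 + 7 + 6 + 4 + 2 + 1 + 1 + 2 + 7 = 34 months.
Posterior: α' = 32 + 124 = 156, β' = 12 + 34 = 46.

46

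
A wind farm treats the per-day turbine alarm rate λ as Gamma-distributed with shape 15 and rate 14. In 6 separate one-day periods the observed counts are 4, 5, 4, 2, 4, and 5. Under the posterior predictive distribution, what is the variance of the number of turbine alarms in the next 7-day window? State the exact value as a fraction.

Total count: 4 + 5 + 4 + 2 + 4 + 5 = 24.
Total exposure: 6 days.
Gamma(α, β) with Poisson data over total exposure Σt gives posterior Gamma(α+Σx, β+Σt) = Gamma(39, 20).
The posterior predictive for a window of length T is Negative Binomial with variance T·α'·(β'+T)/β'² = 7·39·27/400 = 7371/400.

7371/400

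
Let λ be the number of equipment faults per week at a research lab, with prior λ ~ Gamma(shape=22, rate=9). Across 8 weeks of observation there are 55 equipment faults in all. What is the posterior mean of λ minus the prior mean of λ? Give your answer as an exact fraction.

Total count 55 over total exposure 8 weeks.
Conjugate update: add total count to the shape and total exposure to the rate, giving Gamma(77, 17).
Posterior mean = 77/17 = 77/17; prior mean = 22/9 = 22/9. Difference = 77/17 − 22/9 = 319/153.

319/153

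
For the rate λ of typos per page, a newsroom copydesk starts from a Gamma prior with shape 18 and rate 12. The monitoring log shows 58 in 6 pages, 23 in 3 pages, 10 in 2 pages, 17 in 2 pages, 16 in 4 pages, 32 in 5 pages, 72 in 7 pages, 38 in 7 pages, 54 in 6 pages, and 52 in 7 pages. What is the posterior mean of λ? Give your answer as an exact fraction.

Total count: 58 + 23 + 10 + 17 + 16 + 32 + 72 + 38 + 54 + 52 = 372.
Total exposure: 6 + 3 + 2 + 2 + 4 + 5 + 7 + 7 + 6 + 7 = 49 pages.
Conjugate update: add total count to the shape and total exposure to the rate, giving Gamma(390, 61).
Posterior mean = α'/β' = 390/61.

390/61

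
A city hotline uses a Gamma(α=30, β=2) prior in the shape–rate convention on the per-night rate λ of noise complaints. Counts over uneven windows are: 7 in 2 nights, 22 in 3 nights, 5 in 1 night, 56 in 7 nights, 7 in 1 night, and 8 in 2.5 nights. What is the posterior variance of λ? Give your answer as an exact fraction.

Total count: 7 + 22 + 5 + 56 + 7 + 8 = 105.
Total exposure: 2 + 3 + 1 + 7 + 1 + 2.5 = 16.5 nights.
By Gamma–Poisson conjugacy, the posterior is Gamma(α + Σx, β + Σt) = Gamma(30 + 105, 2 + 16.5) = Gamma(135, 37/2).
Posterior variance = α'/β'² = 135/(1369/4) = 540/1369.

540/1369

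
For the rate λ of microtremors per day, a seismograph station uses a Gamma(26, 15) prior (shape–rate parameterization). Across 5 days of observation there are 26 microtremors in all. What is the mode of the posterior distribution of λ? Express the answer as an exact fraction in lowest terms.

51/20

Total count 26 over total exposure 5 days.
Gamma(α, β) with Poisson data over total exposure Σt gives posterior Gamma(α+Σx, β+Σt) = Gamma(52, 20).
Posterior mode = (α'−1)/β' = 51/20.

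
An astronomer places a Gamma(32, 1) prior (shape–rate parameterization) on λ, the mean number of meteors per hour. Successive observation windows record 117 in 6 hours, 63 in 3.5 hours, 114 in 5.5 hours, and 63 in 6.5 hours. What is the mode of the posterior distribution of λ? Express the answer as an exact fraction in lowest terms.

Total count: 117 + 63 + 114 + 63 = 357.
Total exposure: 6 + 3.5 + 5.5 + 6.5 = 21.5 hours.
Gamma(α, β) with Poisson data over total exposure Σt gives posterior Gamma(α+Σx, β+Σt) = Gamma(389, 45/2).
Posterior mode = (α'−1)/β' = 388/(45/2) = 776/45.

776/45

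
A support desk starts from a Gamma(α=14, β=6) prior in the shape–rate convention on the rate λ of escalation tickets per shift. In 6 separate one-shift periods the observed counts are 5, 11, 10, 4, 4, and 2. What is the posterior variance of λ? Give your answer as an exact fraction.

Total count: 5 + 11 + 10 + 4 + 4 + 2 = 36.
Total exposure: 6 shifts.
Posterior: α' = 14 + 36 = 50, β' = 6 + 6 = 12.
Posterior variance = α'/β'² = 50/144 = 25/72.

25/72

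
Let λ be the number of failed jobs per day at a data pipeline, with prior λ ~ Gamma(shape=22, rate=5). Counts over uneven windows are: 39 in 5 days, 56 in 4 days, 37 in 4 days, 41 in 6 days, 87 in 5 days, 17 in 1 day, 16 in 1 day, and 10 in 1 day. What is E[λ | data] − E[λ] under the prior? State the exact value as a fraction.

Total count: 39 + 56 + 37 + 41 + 87 + 17 + 16 + 10 = 303.
Total exposure: 5 + 4 + 4 + 6 + 5 + 1 + 1 + 1 = 27 days.
Conjugate update: add total count to the shape and total exposure to the rate, giving Gamma(325, 32).
Posterior mean = 325/32 = 325/32; prior mean = 22/5 = 22/5. Difference = 325/32 − 22/5 = 921/160.

921/160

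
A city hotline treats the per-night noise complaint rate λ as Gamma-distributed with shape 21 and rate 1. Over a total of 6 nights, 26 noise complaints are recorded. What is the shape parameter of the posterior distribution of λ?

Total count 26 over total exposure 6 nights.
Conjugate update: add total count to the shape and total exposure to the rate, giving Gamma(47, 7).

47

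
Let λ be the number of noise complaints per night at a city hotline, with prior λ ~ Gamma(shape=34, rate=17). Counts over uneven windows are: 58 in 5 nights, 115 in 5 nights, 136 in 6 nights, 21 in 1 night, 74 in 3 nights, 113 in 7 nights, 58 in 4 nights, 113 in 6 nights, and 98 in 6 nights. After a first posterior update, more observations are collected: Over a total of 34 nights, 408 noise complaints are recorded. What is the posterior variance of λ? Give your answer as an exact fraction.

307/2209

Total count: 58 + 115 + 136 + 21 + 74 + 113 + 58 + 113 + 98 = 786.
Total exposure: 5 + 5 + 6 + 1 + 3 + 7 + 4 + 6 + 6 = 43 nights.
After the first batch: Gamma(34 + 786, 17 + 43) = Gamma(820, 60).
Total count 408 over total exposure 34 nights.
After the second batch: Gamma(820 + 408, 60 + 34) = Gamma(1228, 94).
Posterior variance = α'/β'² = 1228/8836 = 307/2209.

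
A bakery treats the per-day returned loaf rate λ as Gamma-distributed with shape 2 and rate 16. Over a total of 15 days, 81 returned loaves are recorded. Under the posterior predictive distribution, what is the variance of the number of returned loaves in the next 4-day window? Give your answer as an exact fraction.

Total count 81 over total exposure 15 days.
Conjugate update: add total count to the shape and total exposure to the rate, giving Gamma(83, 31).
The posterior predictive for a window of length T is Negative Binomial with variance T·α'·(β'+T)/β'² = 4·83·35/961 = 11620/961.

11620/961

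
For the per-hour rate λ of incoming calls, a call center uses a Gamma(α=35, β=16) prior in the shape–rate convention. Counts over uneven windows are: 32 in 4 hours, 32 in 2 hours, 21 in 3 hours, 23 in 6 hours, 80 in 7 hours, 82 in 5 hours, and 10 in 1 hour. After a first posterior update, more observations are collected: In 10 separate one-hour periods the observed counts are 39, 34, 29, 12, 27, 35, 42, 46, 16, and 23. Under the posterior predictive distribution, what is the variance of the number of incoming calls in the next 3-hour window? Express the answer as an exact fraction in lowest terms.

1957/54

Total count: 32 + 32 + 21 + 23 + 80 + 82 + 10 = 280.
Total exposure: 4 + 2 + 3 + 6 + 7 + 5 + 1 = 28 hours.
After the first batch: Gamma(35 + 280, 16 + 28) = Gamma(315, 44).
Total count: 39 + 34 + 29 + 12 + 27 + 35 + 42 + 46 + 16 + 23 = 303.
Total exposure: 10 hours.
After the second batch: Gamma(315 + 303, 44 + 10) = Gamma(618, 54).
The posterior predictive for a window of length T is Negative Binomial with variance T·α'·(β'+T)/β'² = 3·618·57/2916 = 1957/54.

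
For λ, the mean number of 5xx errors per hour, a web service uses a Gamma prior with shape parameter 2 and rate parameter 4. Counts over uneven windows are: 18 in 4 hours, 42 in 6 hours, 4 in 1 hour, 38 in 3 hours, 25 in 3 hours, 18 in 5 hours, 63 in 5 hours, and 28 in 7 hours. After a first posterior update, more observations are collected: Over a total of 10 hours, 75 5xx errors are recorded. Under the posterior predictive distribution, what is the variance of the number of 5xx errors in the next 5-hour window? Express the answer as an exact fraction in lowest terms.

82945/2304

Total count: 18 + 42 + 4 + 38 + 25 + 18 + 63 + 28 = 236.
Total exposure: 4 + 6 + 1 + 3 + 3 + 5 + 5 + 7 = 34 hours.
After the first batch: Gamma(2 + 236, 4 + 34) = Gamma(238, 38).
Total count 75 over total exposure 10 hours.
After the second batch: Gamma(238 + 75, 38 + 10) = Gamma(313, 48).
The posterior predictive for a window of length T is Negative Binomial with variance T·α'·(β'+T)/β'² = 5·313·53/2304 = 82945/2304.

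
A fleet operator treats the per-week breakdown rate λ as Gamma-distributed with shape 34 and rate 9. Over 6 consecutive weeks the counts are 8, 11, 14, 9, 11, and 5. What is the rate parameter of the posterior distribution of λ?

Total count: 8 + 11 + 14 + 9 + 11 + 5 = 58.
Total exposure: 6 weeks.
By Gamma–Poisson conjugacy, the posterior is Gamma(α + Σx, β + Σt) = Gamma(34 + 58, 9 + 6) = Gamma(92, 15).

15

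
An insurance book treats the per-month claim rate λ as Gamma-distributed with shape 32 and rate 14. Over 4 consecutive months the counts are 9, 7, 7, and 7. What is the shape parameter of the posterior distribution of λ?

Total count: 9 + 7 + 7 + 7 = 30.
Total exposure: 4 months.
Conjugate update: add total count to the shape and total exposure to the rate, giving Gamma(62, 18).

62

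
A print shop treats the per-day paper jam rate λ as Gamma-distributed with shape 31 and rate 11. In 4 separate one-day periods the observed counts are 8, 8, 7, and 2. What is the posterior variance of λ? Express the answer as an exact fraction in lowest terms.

56/225

Total count: 8 + 8 + 7 + 2 = 25.
Total exposure: 4 days.
By Gamma–Poisson conjugacy, the posterior is Gamma(α + Σx, β + Σt) = Gamma(31 + 25, 11 + 4) = Gamma(56, 15).
Posterior variance = α'/β'² = 56/225.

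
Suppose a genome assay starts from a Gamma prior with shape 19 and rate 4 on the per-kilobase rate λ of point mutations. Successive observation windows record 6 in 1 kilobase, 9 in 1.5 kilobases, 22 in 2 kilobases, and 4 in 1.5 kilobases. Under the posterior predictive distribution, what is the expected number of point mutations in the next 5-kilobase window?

Total count: 6 + 9 + 22 + 4 = 41.
Total exposure: 1 + 1.5 + 2 + 1.5 = 6 kilobases.
The Gamma prior is conjugate for the Poisson rate, so λ | data ~ Gamma(19+41, 4+6) = Gamma(60, 10).
Predictive mean over a 5-kilobase window = T·E[λ|data] = 5·60/10 = 30.

30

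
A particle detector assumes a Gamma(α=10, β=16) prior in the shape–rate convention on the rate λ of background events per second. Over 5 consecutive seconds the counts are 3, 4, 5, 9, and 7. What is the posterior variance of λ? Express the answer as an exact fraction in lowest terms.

Total count: 3 + 4 + 5 + 9 + 7 = 28.
Total exposure: 5 seconds.
By Gamma–Poisson conjugacy, the posterior is Gamma(α + Σx, β + Σt) = Gamma(10 + 28, 16 + 5) = Gamma(38, 21).
Posterior variance = α'/β'² = 38/441.

38/441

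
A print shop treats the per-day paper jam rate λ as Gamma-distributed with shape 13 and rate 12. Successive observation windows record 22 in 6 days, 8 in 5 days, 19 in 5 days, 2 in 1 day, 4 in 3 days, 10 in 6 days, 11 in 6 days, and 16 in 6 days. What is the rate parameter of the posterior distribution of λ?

50

Total count: 22 + 8 + 19 + 2 + 4 + 10 + 11 + 16 = 92.
Total exposure: 6 + 5 + 5 + 1 + 3 + 6 + 6 + 6 = 38 days.
Posterior: α' = 13 + 92 = 105, β' = 12 + 38 = 50.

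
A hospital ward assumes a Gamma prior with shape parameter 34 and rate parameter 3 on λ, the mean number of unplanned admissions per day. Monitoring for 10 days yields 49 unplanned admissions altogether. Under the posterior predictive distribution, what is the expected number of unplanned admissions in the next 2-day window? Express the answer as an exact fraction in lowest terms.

Total count 49 over total exposure 10 days.
By Gamma–Poisson conjugacy, the posterior is Gamma(α + Σx, β + Σt) = Gamma(34 + 49, 3 + 10) = Gamma(83, 13).
Predictive mean over a 2-day window = T·E[λ|data] = 2·83/13 = 166/13.

166/13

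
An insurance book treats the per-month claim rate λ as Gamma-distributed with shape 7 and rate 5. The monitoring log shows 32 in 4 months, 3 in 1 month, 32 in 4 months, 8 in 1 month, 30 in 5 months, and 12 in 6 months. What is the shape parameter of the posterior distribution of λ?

124

Total count: 32 + 3 + 32 + 8 + 30 + 12 = 117.
Total exposure: 4 + 1 + 4 + 1 + 5 + 6 = 21 months.
By Gamma–Poisson conjugacy, the posterior is Gamma(α + Σx, β + Σt) = Gamma(7 + 117, 5 + 21) = Gamma(124, 26).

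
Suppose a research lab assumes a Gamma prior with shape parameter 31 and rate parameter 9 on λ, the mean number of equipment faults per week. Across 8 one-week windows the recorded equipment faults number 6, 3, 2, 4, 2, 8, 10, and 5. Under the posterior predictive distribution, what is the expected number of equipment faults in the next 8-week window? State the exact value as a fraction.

Total count: 6 + 3 + 2 + 4 + 2 + 8 + 10 + 5 = 40.
Total exposure: 8 weeks.
Posterior: α' = 31 + 40 = 71, β' = 9 + 8 = 17.
Predictive mean over an 8-week window = T·E[λ|data] = 8·71/17 = 568/17.

568/17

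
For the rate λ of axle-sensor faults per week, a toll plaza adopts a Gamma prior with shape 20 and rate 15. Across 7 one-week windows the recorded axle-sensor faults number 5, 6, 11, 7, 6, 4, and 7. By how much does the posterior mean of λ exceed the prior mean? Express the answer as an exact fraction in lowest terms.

5/3

Total count: 5 + 6 + 11 + 7 + 6 + 4 + 7 = 46.
Total exposure: 7 weeks.
Gamma(α, β) with Poisson data over total exposure Σt gives posterior Gamma(α+Σx, β+Σt) = Gamma(66, 22).
Posterior mean = 66/22 = 3; prior mean = 20/15 = 4/3. Difference = 3 − 4/3 = 5/3.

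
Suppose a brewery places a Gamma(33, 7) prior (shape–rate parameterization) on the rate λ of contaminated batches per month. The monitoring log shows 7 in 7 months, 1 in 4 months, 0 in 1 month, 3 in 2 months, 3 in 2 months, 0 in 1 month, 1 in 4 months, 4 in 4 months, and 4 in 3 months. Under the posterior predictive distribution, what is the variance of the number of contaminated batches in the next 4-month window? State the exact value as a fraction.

Total count: 7 + 1 + 0 + 3 + 3 + 0 + 1 + 4 + 4 = 23.
Total exposure: 7 + 4 + 1 + 2 + 2 + 1 + 4 + 4 + 3 = 28 months.
Gamma(α, β) with Poisson data over total exposure Σt gives posterior Gamma(α+Σx, β+Σt) = Gamma(56, 35).
The posterior predictive for a window of length T is Negative Binomial with variance T·α'·(β'+T)/β'² = 4·56·39/1225 = 1248/175.

1248/175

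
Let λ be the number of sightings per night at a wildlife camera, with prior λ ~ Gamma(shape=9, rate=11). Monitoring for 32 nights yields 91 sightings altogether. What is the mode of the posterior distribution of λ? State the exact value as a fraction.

Total count 91 over total exposure 32 nights.
Conjugate update: add total count to the shape and total exposure to the rate, giving Gamma(100, 43).
Posterior mode = (α'−1)/β' = 99/43.

99/43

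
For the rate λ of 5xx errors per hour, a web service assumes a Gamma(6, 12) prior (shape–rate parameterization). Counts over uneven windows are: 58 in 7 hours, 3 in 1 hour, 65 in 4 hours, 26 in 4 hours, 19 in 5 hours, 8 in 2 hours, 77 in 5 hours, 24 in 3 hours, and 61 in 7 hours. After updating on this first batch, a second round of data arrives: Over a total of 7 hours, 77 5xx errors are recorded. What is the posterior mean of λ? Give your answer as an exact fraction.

Total count: 58 + 3 + 65 + 26 + 19 + 8 + 77 + 24 + 61 = 341.
Total exposure: 7 + 1 + 4 + 4 + 5 + 2 + 5 + 3 + 7 = 38 hours.
After the first batch: Gamma(6 + 341, 12 + 38) = Gamma(347, 50).
Total count 77 over total exposure 7 hours.
After the second batch: Gamma(347 + 77, 50 + 7) = Gamma(424, 57).
Posterior mean = α'/β' = 424/57.

424/57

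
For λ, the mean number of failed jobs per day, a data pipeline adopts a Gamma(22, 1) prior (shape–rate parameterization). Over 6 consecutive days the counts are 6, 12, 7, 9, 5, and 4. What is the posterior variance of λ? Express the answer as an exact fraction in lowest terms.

Total count: 6 + 12 + 7 + 9 + 5 + 4 = 43.
Total exposure: 6 days.
By Gamma–Poisson conjugacy, the posterior is Gamma(α + Σx, β + Σt) = Gamma(22 + 43, 1 + 6) = Gamma(65, 7).
Posterior variance = α'/β'² = 65/49.

65/49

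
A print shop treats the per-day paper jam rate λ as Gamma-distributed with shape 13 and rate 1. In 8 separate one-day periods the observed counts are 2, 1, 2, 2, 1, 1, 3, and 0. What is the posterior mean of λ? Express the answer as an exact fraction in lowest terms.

25/9

Total count: 2 + 1 + 2 + 2 + 1 + 1 + 3 + 0 = 12.
Total exposure: 8 days.
By Gamma–Poisson conjugacy, the posterior is Gamma(α + Σx, β + Σt) = Gamma(13 + 12, 1 + 8) = Gamma(25, 9).
Posterior mean = α'/β' = 25/9.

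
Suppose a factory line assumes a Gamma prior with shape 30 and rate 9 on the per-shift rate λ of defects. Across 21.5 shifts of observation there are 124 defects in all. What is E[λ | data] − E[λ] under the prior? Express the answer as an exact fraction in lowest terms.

314/183

Total count 124 over total exposure 21.5 shifts.
Gamma(α, β) with Poisson data over total exposure Σt gives posterior Gamma(α+Σx, β+Σt) = Gamma(154, 61/2).
Posterior mean = 154/(61/2) = 308/61; prior mean = 30/9 = 10/3. Difference = 308/61 − 10/3 = 314/183.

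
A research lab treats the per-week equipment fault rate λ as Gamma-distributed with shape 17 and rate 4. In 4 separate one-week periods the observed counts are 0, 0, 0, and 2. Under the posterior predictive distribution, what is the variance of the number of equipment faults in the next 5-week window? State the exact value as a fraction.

Total count: 0 + 0 + 0 + 2 = 2.
Total exposure: 4 weeks.
Gamma(α, β) with Poisson data over total exposure Σt gives posterior Gamma(α+Σx, β+Σt) = Gamma(19, 8).
The posterior predictive for a window of length T is Negative Binomial with variance T·α'·(β'+T)/β'² = 5·19·13/64 = 1235/64.

1235/64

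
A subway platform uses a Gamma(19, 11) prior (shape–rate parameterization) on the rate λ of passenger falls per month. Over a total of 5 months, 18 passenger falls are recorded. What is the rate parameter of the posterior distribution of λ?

Total count 18 over total exposure 5 months.
Conjugate update: add total count to the shape and total exposure to the rate, giving Gamma(37, 16).

16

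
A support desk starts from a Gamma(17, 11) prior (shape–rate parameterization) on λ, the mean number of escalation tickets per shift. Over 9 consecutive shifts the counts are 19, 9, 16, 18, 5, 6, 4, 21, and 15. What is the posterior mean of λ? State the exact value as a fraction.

Total count: 19 + 9 + 16 + 18 + 5 + 6 + 4 + 21 + 15 = 113.
Total exposure: 9 shifts.
The Gamma prior is conjugate for the Poisson rate, so λ | data ~ Gamma(17+113, 11+9) = Gamma(130, 20).
Posterior mean = α'/β' = 130/20 = 13/2.

13/2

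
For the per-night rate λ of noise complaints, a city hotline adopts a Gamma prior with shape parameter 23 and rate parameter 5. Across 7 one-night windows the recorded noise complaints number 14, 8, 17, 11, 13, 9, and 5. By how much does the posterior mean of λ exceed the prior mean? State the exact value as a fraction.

Total count: 14 + 8 + 17 + 11 + 13 + 9 + 5 = 77.
Total exposure: 7 nights.
By Gamma–Poisson conjugacy, the posterior is Gamma(α + Σx, β + Σt) = Gamma(23 + 77, 5 + 7) = Gamma(100, 12).
Posterior mean = 100/12 = 25/3; prior mean = 23/5 = 23/5. Difference = 25/3 − 23/5 = 56/15.

56/15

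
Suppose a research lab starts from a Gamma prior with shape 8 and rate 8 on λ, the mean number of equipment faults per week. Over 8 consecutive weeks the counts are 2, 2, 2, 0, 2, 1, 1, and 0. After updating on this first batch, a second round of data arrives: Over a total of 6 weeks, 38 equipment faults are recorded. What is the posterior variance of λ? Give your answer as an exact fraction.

Total count: 2 + 2 + 2 + 0 + 2 + 1 + 1 + 0 = 10.
Total exposure: 8 weeks.
After the first batch: Gamma(8 + 10, 8 + 8) = Gamma(18, 16).
Total count 38 over total exposure 6 weeks.
After the second batch: Gamma(18 + 38, 16 + 6) = Gamma(56, 22).
Posterior variance = α'/β'² = 56/484 = 14/121.

14/121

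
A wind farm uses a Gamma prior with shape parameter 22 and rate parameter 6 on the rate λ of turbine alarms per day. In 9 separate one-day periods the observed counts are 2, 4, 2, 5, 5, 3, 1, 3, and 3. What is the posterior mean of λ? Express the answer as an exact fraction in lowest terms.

10/3

Total count: 2 + 4 + 2 + 5 + 5 + 3 + 1 + 3 + 3 = 28.
Total exposure: 9 days.
Gamma(α, β) with Poisson data over total exposure Σt gives posterior Gamma(α+Σx, β+Σt) = Gamma(50, 15).
Posterior mean = α'/β' = 50/15 = 10/3.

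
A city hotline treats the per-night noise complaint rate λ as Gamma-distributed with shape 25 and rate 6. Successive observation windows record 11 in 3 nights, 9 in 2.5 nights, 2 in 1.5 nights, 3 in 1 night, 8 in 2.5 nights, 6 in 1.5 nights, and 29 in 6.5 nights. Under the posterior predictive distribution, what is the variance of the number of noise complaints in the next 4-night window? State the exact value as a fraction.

Total count: 11 + 9 + 2 + 3 + 8 + 6 + 29 = 68.
Total exposure: 3 + 2.5 + 1.5 + 1 + 2.5 + 1.5 + 6.5 = 18.5 nights.
Gamma(α, β) with Poisson data over total exposure Σt gives posterior Gamma(α+Σx, β+Σt) = Gamma(93, 49/2).
The posterior predictive for a window of length T is Negative Binomial with variance T·α'·(β'+T)/β'² = 4·93·(57/2)/(2401/4) = 42408/2401.

42408/2401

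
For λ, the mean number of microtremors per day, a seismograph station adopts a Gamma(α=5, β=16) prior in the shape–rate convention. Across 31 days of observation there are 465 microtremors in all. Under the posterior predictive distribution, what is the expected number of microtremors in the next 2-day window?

Total count 465 over total exposure 31 days.
By Gamma–Poisson conjugacy, the posterior is Gamma(α + Σx, β + Σt) = Gamma(5 + 465, 16 + 31) = Gamma(470, 47).
Predictive mean over a 2-day window = T·E[λ|data] = 2·470/47 = 20.

20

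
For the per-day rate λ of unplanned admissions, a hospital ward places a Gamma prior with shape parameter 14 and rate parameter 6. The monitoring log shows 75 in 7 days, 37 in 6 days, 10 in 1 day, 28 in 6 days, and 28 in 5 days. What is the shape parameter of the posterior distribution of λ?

192

Total count: 75 + 37 + 10 + 28 + 28 = 178.
Total exposure: 7 + 6 + 1 + 6 + 5 = 25 days.
The Gamma prior is conjugate for the Poisson rate, so λ | data ~ Gamma(14+178, 6+25) = Gamma(192, 31).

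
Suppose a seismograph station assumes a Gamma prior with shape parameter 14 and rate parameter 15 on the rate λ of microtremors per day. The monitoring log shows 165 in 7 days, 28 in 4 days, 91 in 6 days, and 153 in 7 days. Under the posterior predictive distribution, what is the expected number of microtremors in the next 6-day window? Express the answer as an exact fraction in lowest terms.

902/13

Total count: 165 + 28 + 91 + 153 = 437.
Total exposure: 7 + 4 + 6 + 7 = 24 days.
Conjugate update: add total count to the shape and total exposure to the rate, giving Gamma(451, 39).
Predictive mean over a 6-day window = T·E[λ|data] = 6·451/39 = 902/13.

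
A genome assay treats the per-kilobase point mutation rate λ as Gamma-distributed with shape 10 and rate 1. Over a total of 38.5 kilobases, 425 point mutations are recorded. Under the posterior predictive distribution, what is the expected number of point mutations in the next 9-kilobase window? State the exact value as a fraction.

7830/79

Total count 425 over total exposure 38.5 kilobases.
By Gamma–Poisson conjugacy, the posterior is Gamma(α + Σx, β + Σt) = Gamma(10 + 425, 1 + 38.5) = Gamma(435, 79/2).
Predictive mean over a 9-kilobase window = T·E[λ|data] = 9·435/(79/2) = 7830/79.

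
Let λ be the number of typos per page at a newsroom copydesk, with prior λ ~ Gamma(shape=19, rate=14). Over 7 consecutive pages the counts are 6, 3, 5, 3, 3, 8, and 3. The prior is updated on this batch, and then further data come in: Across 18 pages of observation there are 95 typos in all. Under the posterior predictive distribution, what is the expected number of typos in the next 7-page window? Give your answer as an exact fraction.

Total count: 6 + 3 + 5 + 3 + 3 + 8 + 3 = 31.
Total exposure: 7 pages.
After the first batch: Gamma(19 + 31, 14 + 7) = Gamma(50, 21).
Total count 95 over total exposure 18 pages.
After the second batch: Gamma(50 + 95, 21 + 18) = Gamma(145, 39).
Predictive mean over a 7-page window = T·E[λ|data] = 7·145/39 = 1015/39.

1015/39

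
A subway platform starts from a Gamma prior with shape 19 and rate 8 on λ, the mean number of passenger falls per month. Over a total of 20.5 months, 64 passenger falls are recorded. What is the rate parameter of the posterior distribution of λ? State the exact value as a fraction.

57/2

Total count 64 over total exposure 20.5 months.
Posterior: α' = 19 + 64 = 83, β' = 8 + 20.5 = 57/2.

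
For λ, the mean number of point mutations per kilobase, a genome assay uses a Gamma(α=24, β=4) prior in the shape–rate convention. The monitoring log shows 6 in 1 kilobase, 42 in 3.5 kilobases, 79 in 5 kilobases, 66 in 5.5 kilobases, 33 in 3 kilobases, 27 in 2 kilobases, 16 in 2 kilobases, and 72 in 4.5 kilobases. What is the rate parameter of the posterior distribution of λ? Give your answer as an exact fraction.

Total count: 6 + 42 + 79 + 66 + 33 + 27 + 16 + 72 = 341.
Total exposure: 1 + 3.5 + 5 + 5.5 + 3 + 2 + 2 + 4.5 = 26.5 kilobases.
The Gamma prior is conjugate for the Poisson rate, so λ | data ~ Gamma(24+341, 4+26.5) = Gamma(365, 61/2).

61/2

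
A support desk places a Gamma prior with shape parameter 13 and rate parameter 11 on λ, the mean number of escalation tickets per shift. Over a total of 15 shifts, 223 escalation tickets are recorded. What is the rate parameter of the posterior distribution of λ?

26

Total count 223 over total exposure 15 shifts.
By Gamma–Poisson conjugacy, the posterior is Gamma(α + Σx, β + Σt) = Gamma(13 + 223, 11 + 15) = Gamma(236, 26).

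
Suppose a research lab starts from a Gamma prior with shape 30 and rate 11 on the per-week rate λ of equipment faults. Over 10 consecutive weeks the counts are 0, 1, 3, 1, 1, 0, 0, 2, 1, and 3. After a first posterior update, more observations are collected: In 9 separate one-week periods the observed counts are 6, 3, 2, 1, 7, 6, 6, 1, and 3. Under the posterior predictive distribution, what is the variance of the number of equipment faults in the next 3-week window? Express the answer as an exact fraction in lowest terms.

847/100

Total count: 0 + 1 + 3 + 1 + 1 + 0 + 0 + 2 + 1 + 3 = 12.
Total exposure: 10 weeks.
After the first batch: Gamma(30 + 12, 11 + 10) = Gamma(42, 21).
Total count: 6 + 3 + 2 + 1 + 7 + 6 + 6 + 1 + 3 = 35.
Total exposure: 9 weeks.
After the second batch: Gamma(42 + 35, 21 + 9) = Gamma(77, 30).
The posterior predictive for a window of length T is Negative Binomial with variance T·α'·(β'+T)/β'² = 3·77·33/900 = 847/100.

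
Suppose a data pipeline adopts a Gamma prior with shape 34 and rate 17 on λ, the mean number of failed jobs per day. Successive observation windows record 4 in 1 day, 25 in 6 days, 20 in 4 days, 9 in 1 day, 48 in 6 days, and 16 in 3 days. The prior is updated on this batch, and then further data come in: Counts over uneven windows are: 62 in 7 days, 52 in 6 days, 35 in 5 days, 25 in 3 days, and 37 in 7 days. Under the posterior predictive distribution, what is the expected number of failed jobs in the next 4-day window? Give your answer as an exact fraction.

734/33

Total count: 4 + 25 + 20 + 9 + 48 + 16 = 122.
Total exposure: 1 + 6 + 4 + 1 + 6 + 3 = 21 days.
After the first batch: Gamma(34 + 122, 17 + 21) = Gamma(156, 38).
Total count: 62 + 52 + 35 + 25 + 37 = 211.
Total exposure: 7 + 6 + 5 + 3 + 7 = 28 days.
After the second batch: Gamma(156 + 211, 38 + 28) = Gamma(367, 66).
Predictive mean over a 4-day window = T·E[λ|data] = 4·367/66 = 734/33.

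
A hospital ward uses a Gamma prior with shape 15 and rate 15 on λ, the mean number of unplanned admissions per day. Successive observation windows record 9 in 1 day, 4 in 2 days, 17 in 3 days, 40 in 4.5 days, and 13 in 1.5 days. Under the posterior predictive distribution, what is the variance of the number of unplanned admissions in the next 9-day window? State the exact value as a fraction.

Total count: 9 + 4 + 17 + 40 + 13 = 83.
Total exposure: 1 + 2 + 3 + 4.5 + 1.5 = 12 days.
By Gamma–Poisson conjugacy, the posterior is Gamma(α + Σx, β + Σt) = Gamma(15 + 83, 15 + 12) = Gamma(98, 27).
The posterior predictive for a window of length T is Negative Binomial with variance T·α'·(β'+T)/β'² = 9·98·36/729 = 392/9.

392/9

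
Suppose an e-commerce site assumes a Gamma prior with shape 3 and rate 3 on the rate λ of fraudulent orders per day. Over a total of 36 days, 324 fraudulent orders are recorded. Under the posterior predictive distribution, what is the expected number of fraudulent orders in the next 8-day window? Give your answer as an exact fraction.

Total count 324 over total exposure 36 days.
Gamma(α, β) with Poisson data over total exposure Σt gives posterior Gamma(α+Σx, β+Σt) = Gamma(327, 39).
Predictive mean over an 8-day window = T·E[λ|data] = 8·327/39 = 872/13.

872/13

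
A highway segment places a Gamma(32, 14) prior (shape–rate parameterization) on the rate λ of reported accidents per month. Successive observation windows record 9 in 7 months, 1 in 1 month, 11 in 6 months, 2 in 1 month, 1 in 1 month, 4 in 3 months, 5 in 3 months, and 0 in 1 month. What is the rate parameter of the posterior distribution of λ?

Total count: 9 + 1 + 11 + 2 + 1 + 4 + 5 + 0 = 33.
Total exposure: 7 + 1 + 6 + 1 + 1 + 3 + 3 + 1 = 23 months.
Posterior: α' = 32 + 33 = 65, β' = 14 + 23 = 37.

37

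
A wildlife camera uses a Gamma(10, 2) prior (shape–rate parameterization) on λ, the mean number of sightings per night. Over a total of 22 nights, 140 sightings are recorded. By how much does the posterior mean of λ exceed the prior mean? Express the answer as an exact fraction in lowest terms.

Total count 140 over total exposure 22 nights.
Posterior: α' = 10 + 140 = 150, β' = 2 + 22 = 24.
Posterior mean = 150/24 = 25/4; prior mean = 10/2 = 5. Difference = 25/4 − 5 = 5/4.

5/4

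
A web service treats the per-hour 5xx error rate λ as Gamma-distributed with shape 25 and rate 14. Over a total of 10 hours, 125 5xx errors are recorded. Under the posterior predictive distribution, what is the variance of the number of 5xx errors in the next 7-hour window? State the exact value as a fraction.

5425/96

Total count 125 over total exposure 10 hours.
Conjugate update: add total count to the shape and total exposure to the rate, giving Gamma(150, 24).
The posterior predictive for a window of length T is Negative Binomial with variance T·α'·(β'+T)/β'² = 7·150·31/576 = 5425/96.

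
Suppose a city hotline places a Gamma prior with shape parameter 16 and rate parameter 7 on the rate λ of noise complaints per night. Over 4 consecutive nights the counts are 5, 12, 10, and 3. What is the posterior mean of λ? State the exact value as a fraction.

Total count: 5 + 12 + 10 + 3 = 30.
Total exposure: 4 nights.
By Gamma–Poisson conjugacy, the posterior is Gamma(α + Σx, β + Σt) = Gamma(16 + 30, 7 + 4) = Gamma(46, 11).
Posterior mean = α'/β' = 46/11.

46/11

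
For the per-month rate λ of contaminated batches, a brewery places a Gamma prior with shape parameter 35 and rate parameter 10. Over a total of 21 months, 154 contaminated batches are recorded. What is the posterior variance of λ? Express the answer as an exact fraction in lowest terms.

189/961

Total count 154 over total exposure 21 months.
Posterior: α' = 35 + 154 = 189, β' = 10 + 21 = 31.
Posterior variance = α'/β'² = 189/961.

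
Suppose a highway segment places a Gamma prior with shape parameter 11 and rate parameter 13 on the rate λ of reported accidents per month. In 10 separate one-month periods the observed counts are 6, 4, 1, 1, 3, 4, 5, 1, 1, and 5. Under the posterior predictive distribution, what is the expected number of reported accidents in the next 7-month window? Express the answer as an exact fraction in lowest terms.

Total count: 6 + 4 + 1 + 1 + 3 + 4 + 5 + 1 + 1 + 5 = 31.
Total exposure: 10 months.
The Gamma prior is conjugate for the Poisson rate, so λ | data ~ Gamma(11+31, 13+10) = Gamma(42, 23).
Predictive mean over a 7-month window = T·E[λ|data] = 7·42/23 = 294/23.

294/23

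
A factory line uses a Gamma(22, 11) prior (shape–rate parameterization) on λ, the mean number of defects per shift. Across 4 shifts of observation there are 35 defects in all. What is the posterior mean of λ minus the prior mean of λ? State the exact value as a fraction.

9/5

Total count 35 over total exposure 4 shifts.
By Gamma–Poisson conjugacy, the posterior is Gamma(α + Σx, β + Σt) = Gamma(22 + 35, 11 + 4) = Gamma(57, 15).
Posterior mean = 57/15 = 19/5; prior mean = 22/11 = 2. Difference = 19/5 − 2 = 9/5.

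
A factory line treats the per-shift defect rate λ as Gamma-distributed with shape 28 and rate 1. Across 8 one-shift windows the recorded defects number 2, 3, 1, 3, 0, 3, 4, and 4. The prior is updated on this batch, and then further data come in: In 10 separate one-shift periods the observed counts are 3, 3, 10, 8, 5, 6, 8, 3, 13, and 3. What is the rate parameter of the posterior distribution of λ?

Total count: 2 + 3 + 1 + 3 + 0 + 3 + 4 + 4 = 20.
Total exposure: 8 shifts.
After the first batch: Gamma(28 + 20, 1 + 8) = Gamma(48, 9).
Total count: 3 + 3 + 10 + 8 + 5 + 6 + 8 + 3 + 13 + 3 = 62.
Total exposure: 10 shifts.
After the second batch: Gamma(48 + 62, 9 + 10) = Gamma(110, 19).

19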